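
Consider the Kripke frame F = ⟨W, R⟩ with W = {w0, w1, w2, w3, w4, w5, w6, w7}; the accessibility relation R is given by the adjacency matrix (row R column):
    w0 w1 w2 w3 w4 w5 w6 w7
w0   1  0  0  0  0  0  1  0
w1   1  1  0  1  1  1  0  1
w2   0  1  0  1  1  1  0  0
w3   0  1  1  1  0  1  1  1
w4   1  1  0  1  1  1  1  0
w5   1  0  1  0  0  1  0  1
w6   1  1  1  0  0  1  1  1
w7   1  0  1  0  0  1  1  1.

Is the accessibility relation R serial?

Serial: yes — every world has a successor (e.g. w0 R w0).

Yes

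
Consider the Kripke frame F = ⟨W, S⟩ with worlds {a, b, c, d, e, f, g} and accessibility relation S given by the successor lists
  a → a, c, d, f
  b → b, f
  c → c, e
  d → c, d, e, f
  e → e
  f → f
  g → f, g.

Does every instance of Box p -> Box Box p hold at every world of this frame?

No

The schema 4 characterises exactly the transitive frames.
Transitive: no — a S c and c S e, but not a S e.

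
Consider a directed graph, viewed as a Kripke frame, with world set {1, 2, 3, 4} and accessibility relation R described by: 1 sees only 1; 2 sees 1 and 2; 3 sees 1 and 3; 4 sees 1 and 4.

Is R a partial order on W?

Yes

Reflexive: yes — every world is R-related to itself.
Transitive: yes — every two-step R-path is closed by a direct edge.
Antisymmetric: yes — no distinct pair is related both ways.
So R is a partial order.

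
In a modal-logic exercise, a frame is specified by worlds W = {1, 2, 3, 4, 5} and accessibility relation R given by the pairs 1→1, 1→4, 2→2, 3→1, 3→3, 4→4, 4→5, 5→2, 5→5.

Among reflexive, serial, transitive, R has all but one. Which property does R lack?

Reflexive: yes — every world is R-related to itself.
Serial: yes — every world has a successor (e.g. 1 R 1).
Transitive: no — 1 R 4 and 4 R 5, but not 1 R 5.
Only transitive fails.

transitive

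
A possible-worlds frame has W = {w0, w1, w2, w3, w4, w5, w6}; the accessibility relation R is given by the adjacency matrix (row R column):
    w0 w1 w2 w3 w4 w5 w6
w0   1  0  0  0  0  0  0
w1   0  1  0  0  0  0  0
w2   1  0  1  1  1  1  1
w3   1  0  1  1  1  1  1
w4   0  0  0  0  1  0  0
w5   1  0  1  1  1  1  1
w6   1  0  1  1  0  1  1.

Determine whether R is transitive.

No

Transitive: no — w6 R w2 and w2 R w4, but not w6 R w4.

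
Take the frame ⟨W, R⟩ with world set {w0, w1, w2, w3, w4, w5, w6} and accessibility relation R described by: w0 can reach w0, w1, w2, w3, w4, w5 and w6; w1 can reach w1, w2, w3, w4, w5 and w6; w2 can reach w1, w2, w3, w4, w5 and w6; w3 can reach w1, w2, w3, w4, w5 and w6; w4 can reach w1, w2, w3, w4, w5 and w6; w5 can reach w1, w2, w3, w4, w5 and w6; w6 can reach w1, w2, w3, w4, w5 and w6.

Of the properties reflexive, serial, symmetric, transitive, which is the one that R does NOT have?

symmetric

Reflexive: yes — every world is R-related to itself.
Serial: yes — every world has a successor (e.g. w0 R w0).
Symmetric: no — w0 R w1 but not w1 R w0.
Transitive: yes — every two-step R-path is closed by a direct edge.
Only symmetric fails.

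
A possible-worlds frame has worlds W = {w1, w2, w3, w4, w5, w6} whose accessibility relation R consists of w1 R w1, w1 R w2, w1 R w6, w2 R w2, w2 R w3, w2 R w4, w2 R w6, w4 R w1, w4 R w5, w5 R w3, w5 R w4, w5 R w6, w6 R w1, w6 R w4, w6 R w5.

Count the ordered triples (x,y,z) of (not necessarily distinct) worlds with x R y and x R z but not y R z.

Enumerating: (w1,w2,w1), (w1,w6,w2), (w1,w6,w6), (w2,w3,w2), (w2,w3,w3), (w2,w3,w4), (w2,w3,w6), (w2,w4,w2), (w2,w4,w3), (w2,w4,w4), (w2,w4,w6), (w2,w6,w2), … and 18 more.
Total: 30.

30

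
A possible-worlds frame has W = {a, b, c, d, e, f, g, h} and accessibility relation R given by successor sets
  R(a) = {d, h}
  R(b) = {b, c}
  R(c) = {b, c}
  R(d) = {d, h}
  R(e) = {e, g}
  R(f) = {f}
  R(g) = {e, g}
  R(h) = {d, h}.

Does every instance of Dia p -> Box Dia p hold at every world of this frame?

By correspondence theory, 5 is valid on a frame iff R is Euclidean.
Euclidean: yes — any two successors of a common world are R-related.

Yes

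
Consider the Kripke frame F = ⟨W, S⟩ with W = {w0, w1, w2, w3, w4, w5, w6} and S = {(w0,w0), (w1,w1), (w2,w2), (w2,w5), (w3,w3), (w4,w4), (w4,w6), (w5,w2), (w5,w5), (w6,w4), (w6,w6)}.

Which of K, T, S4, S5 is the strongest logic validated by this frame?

S5

Reflexive (axiom T): yes — every world is S-related to itself.
Transitive (axiom 4): yes — every two-step S-path is closed by a direct edge.
Euclidean (axiom 5): yes — any two successors of a common world are S-related.
So F validates K, T, S4, S5. The strongest is S5.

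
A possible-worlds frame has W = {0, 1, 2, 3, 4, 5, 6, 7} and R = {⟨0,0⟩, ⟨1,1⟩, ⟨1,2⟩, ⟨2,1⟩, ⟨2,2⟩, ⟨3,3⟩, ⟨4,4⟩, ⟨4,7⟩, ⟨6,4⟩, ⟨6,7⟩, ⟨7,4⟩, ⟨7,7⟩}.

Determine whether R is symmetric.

Symmetric: no — 6 R 4 but not 4 R 6.

No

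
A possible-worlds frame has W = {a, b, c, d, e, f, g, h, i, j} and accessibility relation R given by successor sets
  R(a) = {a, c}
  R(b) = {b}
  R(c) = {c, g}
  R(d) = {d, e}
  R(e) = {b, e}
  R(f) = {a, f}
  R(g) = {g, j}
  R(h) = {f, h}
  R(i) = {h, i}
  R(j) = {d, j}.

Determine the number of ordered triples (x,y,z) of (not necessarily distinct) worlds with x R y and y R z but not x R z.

8

Enumerating: (a,c,g), (c,g,j), (d,e,b), (f,a,c), (g,j,d), (h,f,a), (i,h,f), (j,d,e).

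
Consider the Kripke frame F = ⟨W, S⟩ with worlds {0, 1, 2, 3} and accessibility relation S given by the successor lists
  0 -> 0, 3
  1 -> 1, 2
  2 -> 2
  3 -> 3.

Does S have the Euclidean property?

Euclidean: no — 0 S 3 and 0 S 0, but not 3 S 0.

No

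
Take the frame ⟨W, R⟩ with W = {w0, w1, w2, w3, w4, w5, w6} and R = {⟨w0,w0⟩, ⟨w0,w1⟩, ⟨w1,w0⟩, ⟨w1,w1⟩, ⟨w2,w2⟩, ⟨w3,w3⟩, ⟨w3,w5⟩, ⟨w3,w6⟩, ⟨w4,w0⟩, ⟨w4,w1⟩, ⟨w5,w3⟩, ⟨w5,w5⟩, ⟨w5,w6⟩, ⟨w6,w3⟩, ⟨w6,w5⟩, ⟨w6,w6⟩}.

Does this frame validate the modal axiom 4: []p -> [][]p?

By correspondence theory, 4 is valid on a frame iff R is transitive.
Transitive: yes — every two-step R-path is closed by a direct edge.

Yes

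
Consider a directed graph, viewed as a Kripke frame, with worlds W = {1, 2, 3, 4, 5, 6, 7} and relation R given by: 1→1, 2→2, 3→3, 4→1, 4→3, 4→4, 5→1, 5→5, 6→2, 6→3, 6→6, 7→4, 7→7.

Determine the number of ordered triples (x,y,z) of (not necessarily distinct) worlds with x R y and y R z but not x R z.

2

Enumerating: (7,4,1), (7,4,3).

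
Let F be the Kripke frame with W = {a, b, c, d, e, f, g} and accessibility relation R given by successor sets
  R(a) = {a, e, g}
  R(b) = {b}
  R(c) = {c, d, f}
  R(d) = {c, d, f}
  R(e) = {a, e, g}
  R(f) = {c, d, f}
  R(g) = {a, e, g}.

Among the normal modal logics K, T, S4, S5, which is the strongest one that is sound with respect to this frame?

S5

Reflexive (axiom T): yes — every world is R-related to itself.
Transitive (axiom 4): yes — every two-step R-path is closed by a direct edge.
Euclidean (axiom 5): yes — any two successors of a common world are R-related.
So F validates K, T, S4, S5. The strongest is S5.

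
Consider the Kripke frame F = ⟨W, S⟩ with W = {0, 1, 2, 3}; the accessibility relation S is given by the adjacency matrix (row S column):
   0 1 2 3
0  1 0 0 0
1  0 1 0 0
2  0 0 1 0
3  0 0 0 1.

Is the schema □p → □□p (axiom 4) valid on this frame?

The schema 4 characterises exactly the transitive frames.
Transitive: yes — every two-step S-path is closed by a direct edge.

Yes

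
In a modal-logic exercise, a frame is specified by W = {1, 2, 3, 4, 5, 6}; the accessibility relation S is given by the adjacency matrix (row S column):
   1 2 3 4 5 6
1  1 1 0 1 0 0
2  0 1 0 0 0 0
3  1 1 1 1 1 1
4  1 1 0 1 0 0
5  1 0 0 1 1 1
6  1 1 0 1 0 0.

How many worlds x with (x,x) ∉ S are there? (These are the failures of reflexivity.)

1

Enumerating: 6.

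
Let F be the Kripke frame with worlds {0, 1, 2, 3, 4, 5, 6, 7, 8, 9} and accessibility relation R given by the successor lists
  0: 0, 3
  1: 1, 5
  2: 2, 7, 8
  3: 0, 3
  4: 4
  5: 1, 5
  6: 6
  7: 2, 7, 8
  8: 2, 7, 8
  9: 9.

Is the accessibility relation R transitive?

Transitive: yes — every two-step R-path is closed by a direct edge.

Yes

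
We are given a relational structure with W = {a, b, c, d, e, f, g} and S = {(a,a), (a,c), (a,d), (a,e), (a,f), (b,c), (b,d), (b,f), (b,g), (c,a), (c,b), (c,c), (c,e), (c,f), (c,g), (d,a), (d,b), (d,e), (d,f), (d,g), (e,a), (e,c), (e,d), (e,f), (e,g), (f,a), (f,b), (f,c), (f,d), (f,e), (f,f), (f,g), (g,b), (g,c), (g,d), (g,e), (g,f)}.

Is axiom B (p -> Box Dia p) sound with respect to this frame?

Yes

Axiom B corresponds to the accessibility relation being symmetric.
Symmetric: yes — every pair in S has its reverse in S.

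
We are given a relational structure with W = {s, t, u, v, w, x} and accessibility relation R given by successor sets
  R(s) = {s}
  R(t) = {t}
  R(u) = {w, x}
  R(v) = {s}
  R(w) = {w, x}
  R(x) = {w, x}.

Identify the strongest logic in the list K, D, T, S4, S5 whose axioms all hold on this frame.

Serial (axiom D): yes — every world has a successor (e.g. s R s).
Reflexive (axiom T): no — u is not related to itself.
Transitive (axiom 4): yes — every two-step R-path is closed by a direct edge.
Euclidean (axiom 5): yes — any two successors of a common world are R-related.
So F validates K, D; T would additionally require R to be reflexive. The strongest is D.

D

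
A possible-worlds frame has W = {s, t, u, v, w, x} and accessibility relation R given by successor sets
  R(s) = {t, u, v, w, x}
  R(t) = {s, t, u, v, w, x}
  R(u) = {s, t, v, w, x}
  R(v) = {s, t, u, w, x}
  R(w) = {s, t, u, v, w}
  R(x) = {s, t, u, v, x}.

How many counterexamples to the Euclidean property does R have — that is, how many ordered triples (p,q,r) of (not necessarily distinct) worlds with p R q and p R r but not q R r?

23

Enumerating: (s,u,u), (s,v,v), (s,w,x), (s,x,w), (t,s,s), (t,u,u), (t,v,v), (t,w,x), (t,x,w), (u,s,s), (u,v,v), (u,w,x), … and 11 more.
Total: 23.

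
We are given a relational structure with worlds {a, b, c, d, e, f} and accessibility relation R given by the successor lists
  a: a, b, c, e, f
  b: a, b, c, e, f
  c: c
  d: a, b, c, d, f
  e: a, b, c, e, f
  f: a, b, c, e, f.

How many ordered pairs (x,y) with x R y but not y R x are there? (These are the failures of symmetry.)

8

Enumerating: (a,c), (b,c), (d,a), (d,b), (d,c), (d,f), (e,c), (f,c).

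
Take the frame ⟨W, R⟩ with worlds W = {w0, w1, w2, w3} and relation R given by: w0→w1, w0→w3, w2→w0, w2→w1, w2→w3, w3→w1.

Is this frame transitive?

Yes

Transitive: yes — every two-step R-path is closed by a direct edge.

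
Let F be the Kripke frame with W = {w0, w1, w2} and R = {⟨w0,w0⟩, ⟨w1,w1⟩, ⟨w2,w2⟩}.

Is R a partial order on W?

Reflexive: yes — every world is R-related to itself.
Transitive: yes — every two-step R-path is closed by a direct edge.
Antisymmetric: yes — no distinct pair is related both ways.
So R is a partial order.

Yes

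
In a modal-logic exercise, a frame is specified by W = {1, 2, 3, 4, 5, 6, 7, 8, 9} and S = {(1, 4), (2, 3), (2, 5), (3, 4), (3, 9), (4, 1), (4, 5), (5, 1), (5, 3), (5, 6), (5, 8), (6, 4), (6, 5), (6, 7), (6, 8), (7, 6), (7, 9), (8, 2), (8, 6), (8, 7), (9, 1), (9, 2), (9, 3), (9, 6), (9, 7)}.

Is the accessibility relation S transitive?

No

Transitive: no — 1 S 4 and 4 S 5, but not 1 S 5.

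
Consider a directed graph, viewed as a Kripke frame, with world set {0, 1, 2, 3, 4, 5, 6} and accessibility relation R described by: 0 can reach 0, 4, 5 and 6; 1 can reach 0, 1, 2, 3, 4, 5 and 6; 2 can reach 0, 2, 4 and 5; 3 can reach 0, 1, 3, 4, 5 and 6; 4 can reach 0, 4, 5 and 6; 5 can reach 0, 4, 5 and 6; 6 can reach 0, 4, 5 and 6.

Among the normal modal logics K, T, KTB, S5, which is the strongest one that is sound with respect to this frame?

Reflexive (axiom T): yes — every world is R-related to itself.
Symmetric (axiom B): no — 1 R 0 but not 0 R 1.
Euclidean (axiom 5): no — 1 R 0 and 1 R 2, but not 0 R 2.
So F validates K, T; KTB would additionally require R to be symmetric. The strongest is T.

T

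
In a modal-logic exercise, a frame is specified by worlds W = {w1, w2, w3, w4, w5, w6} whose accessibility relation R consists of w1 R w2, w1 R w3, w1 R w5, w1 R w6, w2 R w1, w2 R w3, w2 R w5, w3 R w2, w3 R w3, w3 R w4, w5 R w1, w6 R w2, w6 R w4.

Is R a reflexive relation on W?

No

Reflexive: no — w1 is not related to itself.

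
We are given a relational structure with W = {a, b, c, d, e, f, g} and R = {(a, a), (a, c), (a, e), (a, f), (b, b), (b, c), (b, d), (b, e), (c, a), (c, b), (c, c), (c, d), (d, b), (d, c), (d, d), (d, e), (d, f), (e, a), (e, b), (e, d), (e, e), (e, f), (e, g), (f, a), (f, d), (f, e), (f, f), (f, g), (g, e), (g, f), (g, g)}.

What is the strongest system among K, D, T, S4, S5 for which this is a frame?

Serial (axiom D): yes — every world has a successor (e.g. a R a).
Reflexive (axiom T): yes — every world is R-related to itself.
Transitive (axiom 4): no — a R c and c R b, but not a R b.
Euclidean (axiom 5): no — a R c and a R e, but not c R e.
So F validates K, D, T; S4 would additionally require R to be transitive. The strongest is T.

T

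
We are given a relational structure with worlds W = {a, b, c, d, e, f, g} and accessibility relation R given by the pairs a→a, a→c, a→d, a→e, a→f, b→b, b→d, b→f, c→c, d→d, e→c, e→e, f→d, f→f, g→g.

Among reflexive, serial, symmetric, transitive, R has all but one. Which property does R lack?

symmetric

Reflexive: yes — every world is R-related to itself.
Serial: yes — every world has a successor (e.g. a R a).
Symmetric: no — a R c but not c R a.
Transitive: yes — every two-step R-path is closed by a direct edge.
Only symmetric fails.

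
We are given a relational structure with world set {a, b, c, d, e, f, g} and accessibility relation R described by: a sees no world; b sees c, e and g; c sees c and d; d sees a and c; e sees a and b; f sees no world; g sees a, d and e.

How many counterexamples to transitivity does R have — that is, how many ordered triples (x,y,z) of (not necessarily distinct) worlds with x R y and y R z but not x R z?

Enumerating: (b,c,d), (b,e,a), (b,e,b), (b,g,a), (b,g,d), (c,d,a), (d,c,d), (e,b,c), (e,b,e), (e,b,g), (g,d,c), (g,e,b).

12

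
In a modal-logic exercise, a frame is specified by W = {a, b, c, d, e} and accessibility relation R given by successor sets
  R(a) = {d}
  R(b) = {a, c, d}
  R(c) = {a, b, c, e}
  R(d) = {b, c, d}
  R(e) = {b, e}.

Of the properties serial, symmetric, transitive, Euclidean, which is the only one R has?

Serial: yes — every world has a successor (e.g. a R d).
Symmetric: no — a R d but not d R a.
Transitive: no — a R d and d R b, but not a R b.
Euclidean: no — b R a and b R c, but not a R c.
Only serial holds.

serial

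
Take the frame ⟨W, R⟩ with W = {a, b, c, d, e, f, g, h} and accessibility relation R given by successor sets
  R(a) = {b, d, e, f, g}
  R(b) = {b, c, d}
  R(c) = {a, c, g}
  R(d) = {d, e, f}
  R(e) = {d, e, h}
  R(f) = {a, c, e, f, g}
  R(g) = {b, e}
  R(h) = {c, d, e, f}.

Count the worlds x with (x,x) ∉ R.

Enumerating: a, g, h.

3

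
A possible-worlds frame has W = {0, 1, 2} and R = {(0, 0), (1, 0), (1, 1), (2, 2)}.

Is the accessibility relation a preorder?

Yes

Reflexive: yes — every world is R-related to itself.
Transitive: yes — every two-step R-path is closed by a direct edge.
So R is a preorder.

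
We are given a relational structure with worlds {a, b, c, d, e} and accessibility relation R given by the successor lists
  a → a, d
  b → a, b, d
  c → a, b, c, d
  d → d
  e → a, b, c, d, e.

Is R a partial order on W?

Yes

Reflexive: yes — every world is R-related to itself.
Transitive: yes — every two-step R-path is closed by a direct edge.
Antisymmetric: yes — no distinct pair is related both ways.
So R is a partial order.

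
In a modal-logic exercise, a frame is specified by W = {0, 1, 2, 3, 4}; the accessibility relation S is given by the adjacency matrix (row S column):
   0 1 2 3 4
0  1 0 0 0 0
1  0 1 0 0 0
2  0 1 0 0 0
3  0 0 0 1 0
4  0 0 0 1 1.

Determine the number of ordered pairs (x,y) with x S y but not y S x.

Enumerating: (2,1), (4,3).

2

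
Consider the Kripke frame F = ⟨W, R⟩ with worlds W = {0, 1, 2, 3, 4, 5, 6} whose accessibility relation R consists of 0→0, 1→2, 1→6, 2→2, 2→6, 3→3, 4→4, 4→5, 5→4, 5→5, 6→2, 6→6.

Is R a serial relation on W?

Yes

Serial: yes — every world has a successor (e.g. 0 R 0).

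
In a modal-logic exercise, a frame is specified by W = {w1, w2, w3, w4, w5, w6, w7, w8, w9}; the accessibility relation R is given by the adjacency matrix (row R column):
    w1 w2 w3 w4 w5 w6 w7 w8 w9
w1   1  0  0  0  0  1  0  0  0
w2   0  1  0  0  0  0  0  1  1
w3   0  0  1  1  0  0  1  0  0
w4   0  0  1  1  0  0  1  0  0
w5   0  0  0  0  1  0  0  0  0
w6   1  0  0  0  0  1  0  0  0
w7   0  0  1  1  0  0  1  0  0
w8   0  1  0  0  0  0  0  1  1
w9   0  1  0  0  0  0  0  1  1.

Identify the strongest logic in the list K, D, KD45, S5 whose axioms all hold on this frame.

Serial (axiom D): yes — every world has a successor (e.g. w1 R w1).
Euclidean (axiom 5): yes — any two successors of a common world are R-related.
Transitive (axiom 4): yes — every two-step R-path is closed by a direct edge.
Reflexive (axiom T): yes — every world is R-related to itself.
So F validates K, D, KD45, S5. The strongest is S5.

S5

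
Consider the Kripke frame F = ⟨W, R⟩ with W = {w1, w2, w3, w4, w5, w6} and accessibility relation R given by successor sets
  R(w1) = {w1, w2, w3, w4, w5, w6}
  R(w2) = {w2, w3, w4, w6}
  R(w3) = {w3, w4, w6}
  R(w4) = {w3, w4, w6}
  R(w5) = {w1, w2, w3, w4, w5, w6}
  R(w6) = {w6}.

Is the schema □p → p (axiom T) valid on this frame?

By correspondence theory, T is valid on a frame iff R is reflexive.
Reflexive: yes — every world is R-related to itself.

Yes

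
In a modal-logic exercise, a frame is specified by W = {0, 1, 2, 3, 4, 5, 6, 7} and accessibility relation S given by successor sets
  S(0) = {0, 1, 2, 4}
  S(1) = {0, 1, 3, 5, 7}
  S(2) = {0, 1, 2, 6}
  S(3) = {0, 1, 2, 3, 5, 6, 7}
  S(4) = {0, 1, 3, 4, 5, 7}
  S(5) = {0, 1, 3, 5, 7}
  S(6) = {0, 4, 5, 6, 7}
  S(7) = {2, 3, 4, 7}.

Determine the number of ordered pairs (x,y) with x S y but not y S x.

Enumerating: (1,7), (2,1), (2,6), (3,0), (3,2), (3,6), (4,1), (4,3), (4,5), (5,0), (5,7), (6,0), (6,4), (6,5), (6,7), (7,2).

16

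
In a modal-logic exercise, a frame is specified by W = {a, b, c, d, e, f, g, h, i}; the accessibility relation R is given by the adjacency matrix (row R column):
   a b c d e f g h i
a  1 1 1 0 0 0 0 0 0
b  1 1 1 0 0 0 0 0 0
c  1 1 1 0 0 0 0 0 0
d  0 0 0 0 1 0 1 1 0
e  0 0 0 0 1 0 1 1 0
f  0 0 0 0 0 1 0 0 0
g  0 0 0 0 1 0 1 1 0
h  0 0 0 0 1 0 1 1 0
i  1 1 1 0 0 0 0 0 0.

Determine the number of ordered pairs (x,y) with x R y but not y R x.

6

Enumerating: (d,e), (d,g), (d,h), (i,a), (i,b), (i,c).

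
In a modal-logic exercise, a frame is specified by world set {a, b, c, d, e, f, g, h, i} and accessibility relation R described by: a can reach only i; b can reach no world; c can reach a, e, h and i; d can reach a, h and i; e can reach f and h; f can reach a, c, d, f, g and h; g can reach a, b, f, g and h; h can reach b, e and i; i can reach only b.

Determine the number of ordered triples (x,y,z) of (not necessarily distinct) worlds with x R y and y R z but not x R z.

29

Enumerating: (a,i,b), (c,e,f), (c,h,b), (c,i,b), (d,h,b), (d,h,e), (d,i,b), (e,f,a), (e,f,c), (e,f,d), (e,f,g), (e,h,b), … and 17 more.
Total: 29.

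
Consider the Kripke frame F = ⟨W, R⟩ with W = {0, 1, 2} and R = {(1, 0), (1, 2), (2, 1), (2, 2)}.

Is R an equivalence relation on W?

No

Reflexive: no — 0 is not related to itself.
Symmetric: no — 1 R 0 but not 0 R 1.
Transitive: no — 2 R 1 and 1 R 0, but not 2 R 0.
So R is not an equivalence relation.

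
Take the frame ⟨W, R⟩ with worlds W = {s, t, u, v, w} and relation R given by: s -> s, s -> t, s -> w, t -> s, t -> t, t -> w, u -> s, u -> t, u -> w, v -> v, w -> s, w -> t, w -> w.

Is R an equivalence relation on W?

Reflexive: no — u is not related to itself.
Symmetric: no — u R s but not s R u.
Transitive: yes — every two-step R-path is closed by a direct edge.
So R is not an equivalence relation.

No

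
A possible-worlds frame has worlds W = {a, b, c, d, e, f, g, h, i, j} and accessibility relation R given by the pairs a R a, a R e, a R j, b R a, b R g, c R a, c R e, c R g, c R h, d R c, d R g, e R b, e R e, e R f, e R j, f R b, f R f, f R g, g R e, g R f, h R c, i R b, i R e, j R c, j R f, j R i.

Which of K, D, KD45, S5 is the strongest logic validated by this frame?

D

Serial (axiom D): yes — every world has a successor (e.g. a R a).
Euclidean (axiom 5): no — a R j and a R e, but not j R e.
Transitive (axiom 4): no — a R e and e R b, but not a R b.
Reflexive (axiom T): no — b is not related to itself.
So F validates K, D; KD45 would additionally require R to be Euclidean and transitive. The strongest is D.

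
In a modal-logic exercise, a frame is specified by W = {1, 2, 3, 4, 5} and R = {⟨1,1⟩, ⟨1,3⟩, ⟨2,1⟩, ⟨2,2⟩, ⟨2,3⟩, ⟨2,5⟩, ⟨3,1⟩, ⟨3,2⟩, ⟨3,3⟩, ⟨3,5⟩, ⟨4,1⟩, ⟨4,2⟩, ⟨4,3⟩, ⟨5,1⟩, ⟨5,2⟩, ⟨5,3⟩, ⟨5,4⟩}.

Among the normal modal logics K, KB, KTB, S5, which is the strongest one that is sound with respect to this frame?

K

Symmetric (axiom B): no — 2 R 1 but not 1 R 2.
Reflexive (axiom T): no — 4 is not related to itself.
Euclidean (axiom 5): no — 2 R 1 and 2 R 5, but not 1 R 5.
So F validates K; KB would additionally require R to be symmetric. The strongest is K.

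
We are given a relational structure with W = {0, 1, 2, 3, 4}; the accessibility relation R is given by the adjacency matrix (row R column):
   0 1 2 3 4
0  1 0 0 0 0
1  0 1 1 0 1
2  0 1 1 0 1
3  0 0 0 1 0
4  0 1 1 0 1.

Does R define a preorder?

Yes

Reflexive: yes — every world is R-related to itself.
Transitive: yes — every two-step R-path is closed by a direct edge.
So R is a preorder.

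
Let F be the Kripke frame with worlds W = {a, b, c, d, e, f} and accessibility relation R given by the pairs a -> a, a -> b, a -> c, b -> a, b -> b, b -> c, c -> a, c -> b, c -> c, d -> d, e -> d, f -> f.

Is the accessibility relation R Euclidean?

Euclidean: yes — any two successors of a common world are R-related.

Yes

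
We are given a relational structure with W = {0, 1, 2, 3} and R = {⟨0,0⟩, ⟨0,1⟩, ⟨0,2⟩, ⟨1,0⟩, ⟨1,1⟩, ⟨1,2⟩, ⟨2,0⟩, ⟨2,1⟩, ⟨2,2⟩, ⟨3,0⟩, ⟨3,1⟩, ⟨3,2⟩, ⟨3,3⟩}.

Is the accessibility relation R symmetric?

Symmetric: no — 3 R 0 but not 0 R 3.

No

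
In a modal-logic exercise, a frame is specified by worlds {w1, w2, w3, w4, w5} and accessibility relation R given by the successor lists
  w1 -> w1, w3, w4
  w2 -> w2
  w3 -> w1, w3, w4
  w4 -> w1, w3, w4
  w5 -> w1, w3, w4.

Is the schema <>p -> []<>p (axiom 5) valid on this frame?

Yes

The schema 5 characterises exactly the Euclidean frames.
Euclidean: yes — any two successors of a common world are R-related.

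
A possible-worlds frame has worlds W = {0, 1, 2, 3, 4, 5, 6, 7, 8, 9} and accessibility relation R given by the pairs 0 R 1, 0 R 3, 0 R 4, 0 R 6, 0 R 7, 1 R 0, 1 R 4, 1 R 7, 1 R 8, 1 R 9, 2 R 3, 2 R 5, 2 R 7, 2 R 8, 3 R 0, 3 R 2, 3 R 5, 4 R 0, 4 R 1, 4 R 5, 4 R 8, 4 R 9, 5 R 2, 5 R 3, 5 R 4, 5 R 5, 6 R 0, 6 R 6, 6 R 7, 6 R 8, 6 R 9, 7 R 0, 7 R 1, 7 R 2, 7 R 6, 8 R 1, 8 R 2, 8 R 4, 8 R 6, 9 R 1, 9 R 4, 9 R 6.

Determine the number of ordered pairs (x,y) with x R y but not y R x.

0

R is symmetric; there are no such tuples.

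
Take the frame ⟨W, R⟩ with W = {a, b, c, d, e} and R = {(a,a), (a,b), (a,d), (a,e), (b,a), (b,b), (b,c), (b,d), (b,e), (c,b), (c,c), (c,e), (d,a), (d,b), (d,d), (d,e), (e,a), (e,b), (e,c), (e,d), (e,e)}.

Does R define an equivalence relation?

No

Reflexive: yes — every world is R-related to itself.
Symmetric: yes — every pair in R has its reverse in R.
Transitive: no — a R b and b R c, but not a R c.
So R is not an equivalence relation.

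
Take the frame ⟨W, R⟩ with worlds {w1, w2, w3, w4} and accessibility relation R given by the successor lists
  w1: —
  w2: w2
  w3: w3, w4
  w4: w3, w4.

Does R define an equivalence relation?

Reflexive: no — w1 is not related to itself.
Symmetric: yes — every pair in R has its reverse in R.
Transitive: yes — every two-step R-path is closed by a direct edge.
So R is not an equivalence relation.

No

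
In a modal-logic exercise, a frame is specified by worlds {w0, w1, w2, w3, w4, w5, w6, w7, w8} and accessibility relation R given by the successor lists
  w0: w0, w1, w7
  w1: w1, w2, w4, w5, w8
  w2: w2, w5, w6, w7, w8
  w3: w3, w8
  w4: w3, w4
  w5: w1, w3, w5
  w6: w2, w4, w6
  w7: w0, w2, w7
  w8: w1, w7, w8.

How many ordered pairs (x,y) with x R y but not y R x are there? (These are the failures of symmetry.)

Enumerating: (w0,w1), (w1,w2), (w1,w4), (w2,w5), (w2,w8), (w3,w8), (w4,w3), (w5,w3), (w6,w4), (w8,w7).

10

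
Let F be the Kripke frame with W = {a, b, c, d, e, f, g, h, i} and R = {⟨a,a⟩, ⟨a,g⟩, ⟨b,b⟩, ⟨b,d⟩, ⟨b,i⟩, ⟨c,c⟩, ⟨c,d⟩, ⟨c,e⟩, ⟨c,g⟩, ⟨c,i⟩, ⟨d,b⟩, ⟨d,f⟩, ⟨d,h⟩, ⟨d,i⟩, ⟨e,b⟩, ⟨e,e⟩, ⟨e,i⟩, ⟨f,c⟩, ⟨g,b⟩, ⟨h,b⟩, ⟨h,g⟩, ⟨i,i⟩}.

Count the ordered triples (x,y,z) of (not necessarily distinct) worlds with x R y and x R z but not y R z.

Enumerating: (a,g,a), (a,g,g), (b,d,d), (b,i,b), (b,i,d), (c,d,c), (c,d,d), (c,d,e), (c,d,g), (c,e,c), (c,e,d), (c,e,g), … and 26 more.
Total: 38.

38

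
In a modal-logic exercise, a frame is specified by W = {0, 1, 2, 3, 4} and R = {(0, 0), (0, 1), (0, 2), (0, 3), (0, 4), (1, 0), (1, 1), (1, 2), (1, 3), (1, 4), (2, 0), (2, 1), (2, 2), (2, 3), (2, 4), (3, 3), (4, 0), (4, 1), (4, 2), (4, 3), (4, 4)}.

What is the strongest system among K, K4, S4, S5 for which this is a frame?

Transitive (axiom 4): yes — every two-step R-path is closed by a direct edge.
Reflexive (axiom T): yes — every world is R-related to itself.
Euclidean (axiom 5): no — 0 R 3 and 0 R 1, but not 3 R 1.
So F validates K, K4, S4; S5 would additionally require R to be Euclidean. The strongest is S4.

S4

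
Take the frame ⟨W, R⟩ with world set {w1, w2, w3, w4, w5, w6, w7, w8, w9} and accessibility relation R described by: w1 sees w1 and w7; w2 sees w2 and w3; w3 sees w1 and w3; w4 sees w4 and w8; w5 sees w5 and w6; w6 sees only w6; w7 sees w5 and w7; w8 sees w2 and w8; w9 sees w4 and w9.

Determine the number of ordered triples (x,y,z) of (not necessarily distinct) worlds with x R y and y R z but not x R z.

Enumerating: (w1,w7,w5), (w2,w3,w1), (w3,w1,w7), (w4,w8,w2), (w7,w5,w6), (w8,w2,w3), (w9,w4,w8).

7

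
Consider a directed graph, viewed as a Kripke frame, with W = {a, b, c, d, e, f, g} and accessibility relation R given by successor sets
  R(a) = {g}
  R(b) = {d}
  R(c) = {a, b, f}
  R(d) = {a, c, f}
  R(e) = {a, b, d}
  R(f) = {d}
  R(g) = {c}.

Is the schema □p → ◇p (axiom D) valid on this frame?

Axiom D corresponds to the accessibility relation being serial.
Serial: yes — every world has a successor (e.g. a R g).

Yes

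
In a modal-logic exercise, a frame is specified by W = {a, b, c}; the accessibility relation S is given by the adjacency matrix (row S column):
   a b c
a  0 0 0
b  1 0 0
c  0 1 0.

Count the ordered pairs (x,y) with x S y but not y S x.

Enumerating: (b,a), (c,b).

2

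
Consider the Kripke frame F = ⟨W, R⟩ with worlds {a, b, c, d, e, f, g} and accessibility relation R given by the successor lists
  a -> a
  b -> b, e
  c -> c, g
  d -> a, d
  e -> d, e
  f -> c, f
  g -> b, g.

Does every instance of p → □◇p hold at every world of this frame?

The schema B characterises exactly the symmetric frames.
Symmetric: no — b R e but not e R b.

No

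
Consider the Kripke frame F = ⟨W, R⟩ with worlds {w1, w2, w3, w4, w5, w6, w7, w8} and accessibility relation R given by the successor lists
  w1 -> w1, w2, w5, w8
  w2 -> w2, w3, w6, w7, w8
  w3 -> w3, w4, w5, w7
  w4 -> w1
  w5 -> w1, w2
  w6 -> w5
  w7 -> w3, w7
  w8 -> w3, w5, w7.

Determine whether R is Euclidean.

Euclidean: no — w1 R w2 and w1 R w5, but not w2 R w5.

No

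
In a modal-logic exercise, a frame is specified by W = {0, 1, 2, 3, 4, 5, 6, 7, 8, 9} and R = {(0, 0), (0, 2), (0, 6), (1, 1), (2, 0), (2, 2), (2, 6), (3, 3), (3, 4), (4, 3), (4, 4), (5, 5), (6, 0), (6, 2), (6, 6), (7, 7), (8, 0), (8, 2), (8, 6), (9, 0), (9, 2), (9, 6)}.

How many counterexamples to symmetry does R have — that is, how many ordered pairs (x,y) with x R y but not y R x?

Enumerating: (8,0), (8,2), (8,6), (9,0), (9,2), (9,6).

6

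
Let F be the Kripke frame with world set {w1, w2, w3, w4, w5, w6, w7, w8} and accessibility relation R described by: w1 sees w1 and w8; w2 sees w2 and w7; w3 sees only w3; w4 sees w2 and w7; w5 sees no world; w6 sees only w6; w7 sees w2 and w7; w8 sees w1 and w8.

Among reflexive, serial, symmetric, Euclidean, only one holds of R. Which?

Euclidean

Reflexive: no — w4 is not related to itself.
Serial: no — w5 has no R-successor.
Symmetric: no — w4 R w2 but not w2 R w4.
Euclidean: yes — any two successors of a common world are R-related.
Only Euclidean holds.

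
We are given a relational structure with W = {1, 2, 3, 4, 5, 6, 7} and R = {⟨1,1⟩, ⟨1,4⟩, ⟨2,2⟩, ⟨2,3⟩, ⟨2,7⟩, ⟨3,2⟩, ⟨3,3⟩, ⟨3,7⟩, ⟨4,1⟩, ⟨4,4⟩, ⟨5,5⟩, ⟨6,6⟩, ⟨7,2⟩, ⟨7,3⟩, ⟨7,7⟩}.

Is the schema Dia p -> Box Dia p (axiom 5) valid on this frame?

Yes

The schema 5 characterises exactly the Euclidean frames.
Euclidean: yes — any two successors of a common world are R-related.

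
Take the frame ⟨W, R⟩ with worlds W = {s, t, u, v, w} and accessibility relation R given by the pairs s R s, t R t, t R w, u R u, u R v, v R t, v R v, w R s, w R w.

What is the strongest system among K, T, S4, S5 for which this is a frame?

T

Reflexive (axiom T): yes — every world is R-related to itself.
Transitive (axiom 4): no — t R w and w R s, but not t R s.
Euclidean (axiom 5): no — t R w and t R t, but not w R t.
So F validates K, T; S4 would additionally require R to be transitive. The strongest is T.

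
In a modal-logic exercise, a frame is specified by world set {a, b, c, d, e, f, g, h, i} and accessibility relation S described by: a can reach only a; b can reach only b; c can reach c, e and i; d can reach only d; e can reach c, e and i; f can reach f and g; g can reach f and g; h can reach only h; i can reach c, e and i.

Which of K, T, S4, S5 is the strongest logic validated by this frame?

S5

Reflexive (axiom T): yes — every world is S-related to itself.
Transitive (axiom 4): yes — every two-step S-path is closed by a direct edge.
Euclidean (axiom 5): yes — any two successors of a common world are S-related.
So F validates K, T, S4, S5. The strongest is S5.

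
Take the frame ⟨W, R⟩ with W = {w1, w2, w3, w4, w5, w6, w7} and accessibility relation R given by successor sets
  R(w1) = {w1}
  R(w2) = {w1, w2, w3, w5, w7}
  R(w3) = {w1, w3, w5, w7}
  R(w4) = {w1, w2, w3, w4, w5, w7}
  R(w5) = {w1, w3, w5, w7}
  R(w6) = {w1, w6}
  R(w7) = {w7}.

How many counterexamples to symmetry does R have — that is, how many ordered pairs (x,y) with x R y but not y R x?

Enumerating: (w2,w1), (w2,w3), (w2,w5), (w2,w7), (w3,w1), (w3,w7), (w4,w1), (w4,w2), (w4,w3), (w4,w5), (w4,w7), (w5,w1), (w5,w7), (w6,w1).

14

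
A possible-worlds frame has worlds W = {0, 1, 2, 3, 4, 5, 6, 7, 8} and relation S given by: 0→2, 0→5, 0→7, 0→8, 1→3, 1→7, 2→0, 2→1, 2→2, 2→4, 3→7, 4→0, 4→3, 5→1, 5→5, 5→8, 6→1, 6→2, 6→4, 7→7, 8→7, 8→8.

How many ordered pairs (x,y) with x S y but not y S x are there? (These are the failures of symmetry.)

Enumerating: (0,5), (0,7), (0,8), (1,3), (1,7), (2,1), (2,4), (3,7), (4,0), (4,3), (5,1), (5,8), (6,1), (6,2), (6,4), (8,7).

16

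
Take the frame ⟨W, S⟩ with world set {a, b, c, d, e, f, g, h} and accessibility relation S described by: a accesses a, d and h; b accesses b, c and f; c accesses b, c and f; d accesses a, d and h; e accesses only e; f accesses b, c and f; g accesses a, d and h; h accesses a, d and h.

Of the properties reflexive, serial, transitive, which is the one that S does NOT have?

Reflexive: no — g is not related to itself.
Serial: yes — every world has a successor (e.g. a S a).
Transitive: yes — every two-step S-path is closed by a direct edge.
Only reflexive fails.

reflexive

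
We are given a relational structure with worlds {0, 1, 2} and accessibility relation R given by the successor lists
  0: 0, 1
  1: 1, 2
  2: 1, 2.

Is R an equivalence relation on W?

No

Reflexive: yes — every world is R-related to itself.
Symmetric: no — 0 R 1 but not 1 R 0.
Transitive: no — 0 R 1 and 1 R 2, but not 0 R 2.
So R is not an equivalence relation.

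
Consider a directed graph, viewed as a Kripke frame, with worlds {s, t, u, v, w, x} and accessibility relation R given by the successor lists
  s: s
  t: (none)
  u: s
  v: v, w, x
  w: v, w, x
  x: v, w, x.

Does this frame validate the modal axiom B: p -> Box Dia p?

Axiom B corresponds to the accessibility relation being symmetric.
Symmetric: no — u R s but not s R u.

No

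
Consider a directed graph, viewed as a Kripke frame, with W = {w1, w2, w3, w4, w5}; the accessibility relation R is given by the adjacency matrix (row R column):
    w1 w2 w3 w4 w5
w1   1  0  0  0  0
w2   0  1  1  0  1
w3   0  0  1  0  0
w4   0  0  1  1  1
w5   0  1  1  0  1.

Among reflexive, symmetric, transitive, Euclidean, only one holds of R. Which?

Reflexive: yes — every world is R-related to itself.
Symmetric: no — w2 R w3 but not w3 R w2.
Transitive: no — w4 R w5 and w5 R w2, but not w4 R w2.
Euclidean: no — w2 R w3 and w2 R w5, but not w3 R w5.
Only reflexive holds.

reflexive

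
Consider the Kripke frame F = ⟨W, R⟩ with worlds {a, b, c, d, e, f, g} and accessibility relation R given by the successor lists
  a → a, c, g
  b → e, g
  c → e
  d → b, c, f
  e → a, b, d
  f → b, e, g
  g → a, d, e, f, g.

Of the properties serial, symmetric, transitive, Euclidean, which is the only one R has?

serial

Serial: yes — every world has a successor (e.g. a R a).
Symmetric: no — a R c but not c R a.
Transitive: no — a R c and c R e, but not a R e.
Euclidean: no — a R c and a R g, but not c R g.
Only serial holds.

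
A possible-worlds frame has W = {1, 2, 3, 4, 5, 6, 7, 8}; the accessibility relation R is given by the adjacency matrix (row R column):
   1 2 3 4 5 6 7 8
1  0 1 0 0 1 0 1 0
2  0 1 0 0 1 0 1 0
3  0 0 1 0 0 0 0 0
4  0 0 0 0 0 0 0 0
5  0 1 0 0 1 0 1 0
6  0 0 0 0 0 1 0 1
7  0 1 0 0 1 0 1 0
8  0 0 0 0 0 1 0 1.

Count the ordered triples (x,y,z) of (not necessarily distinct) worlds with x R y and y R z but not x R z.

R is transitive; there are no such tuples.

0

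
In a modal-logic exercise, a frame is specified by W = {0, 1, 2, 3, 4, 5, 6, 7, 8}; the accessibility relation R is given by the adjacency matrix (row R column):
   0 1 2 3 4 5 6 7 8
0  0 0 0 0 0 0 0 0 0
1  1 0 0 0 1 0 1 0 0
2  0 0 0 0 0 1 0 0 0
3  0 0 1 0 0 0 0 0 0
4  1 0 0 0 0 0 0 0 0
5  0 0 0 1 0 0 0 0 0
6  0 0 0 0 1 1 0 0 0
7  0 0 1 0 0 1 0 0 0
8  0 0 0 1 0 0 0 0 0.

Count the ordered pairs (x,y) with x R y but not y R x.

12

Enumerating: (1,0), (1,4), (1,6), (2,5), (3,2), (4,0), (5,3), (6,4), (6,5), (7,2), (7,5), (8,3).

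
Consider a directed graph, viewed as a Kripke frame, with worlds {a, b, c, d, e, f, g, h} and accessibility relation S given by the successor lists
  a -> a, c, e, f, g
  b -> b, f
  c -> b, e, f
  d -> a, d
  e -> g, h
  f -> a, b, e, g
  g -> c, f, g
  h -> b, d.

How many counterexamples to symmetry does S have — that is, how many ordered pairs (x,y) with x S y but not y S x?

Enumerating: (a,c), (a,e), (a,g), (c,b), (c,e), (c,f), (d,a), (e,g), (e,h), (f,e), (g,c), (h,b), (h,d).

13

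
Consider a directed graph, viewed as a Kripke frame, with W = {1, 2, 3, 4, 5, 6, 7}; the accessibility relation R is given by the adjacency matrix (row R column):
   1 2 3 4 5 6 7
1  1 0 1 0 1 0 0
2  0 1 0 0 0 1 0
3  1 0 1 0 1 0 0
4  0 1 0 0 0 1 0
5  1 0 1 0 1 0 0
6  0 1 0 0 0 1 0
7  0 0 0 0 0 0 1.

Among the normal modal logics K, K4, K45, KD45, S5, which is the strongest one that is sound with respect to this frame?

KD45

Transitive (axiom 4): yes — every two-step R-path is closed by a direct edge.
Euclidean (axiom 5): yes — any two successors of a common world are R-related.
Serial (axiom D): yes — every world has a successor (e.g. 1 R 1).
Reflexive (axiom T): no — 4 is not related to itself.
So F validates K, K4, K45, KD45; S5 would additionally require R to be reflexive. The strongest is KD45.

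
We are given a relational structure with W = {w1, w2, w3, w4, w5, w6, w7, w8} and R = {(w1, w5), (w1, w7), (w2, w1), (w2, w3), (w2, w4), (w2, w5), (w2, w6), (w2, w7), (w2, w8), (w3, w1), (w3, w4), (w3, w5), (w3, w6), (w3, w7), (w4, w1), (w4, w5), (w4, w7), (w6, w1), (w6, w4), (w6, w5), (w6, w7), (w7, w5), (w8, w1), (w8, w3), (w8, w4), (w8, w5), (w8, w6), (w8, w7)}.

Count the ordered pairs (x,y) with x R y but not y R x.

28

Enumerating: (w1,w5), (w1,w7), (w2,w1), (w2,w3), (w2,w4), (w2,w5), (w2,w6), (w2,w7), (w2,w8), (w3,w1), (w3,w4), (w3,w5), … and 16 more.
Total: 28.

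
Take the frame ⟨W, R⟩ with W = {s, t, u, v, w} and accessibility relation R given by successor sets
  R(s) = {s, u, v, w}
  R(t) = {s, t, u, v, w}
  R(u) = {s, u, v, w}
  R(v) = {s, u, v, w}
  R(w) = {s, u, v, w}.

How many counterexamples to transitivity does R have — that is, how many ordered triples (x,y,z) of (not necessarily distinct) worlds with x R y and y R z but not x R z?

R is transitive; there are no such tuples.

0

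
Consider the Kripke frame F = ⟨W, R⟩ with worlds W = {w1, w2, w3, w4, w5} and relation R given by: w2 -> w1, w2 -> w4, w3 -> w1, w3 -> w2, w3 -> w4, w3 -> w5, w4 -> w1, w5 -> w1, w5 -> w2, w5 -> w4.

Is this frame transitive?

Yes

Transitive: yes — every two-step R-path is closed by a direct edge.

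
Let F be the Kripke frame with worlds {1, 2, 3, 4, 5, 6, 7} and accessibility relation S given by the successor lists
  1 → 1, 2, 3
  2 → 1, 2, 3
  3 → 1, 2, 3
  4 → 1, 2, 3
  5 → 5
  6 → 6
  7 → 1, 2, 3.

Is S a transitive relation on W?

Yes

Transitive: yes — every two-step S-path is closed by a direct edge.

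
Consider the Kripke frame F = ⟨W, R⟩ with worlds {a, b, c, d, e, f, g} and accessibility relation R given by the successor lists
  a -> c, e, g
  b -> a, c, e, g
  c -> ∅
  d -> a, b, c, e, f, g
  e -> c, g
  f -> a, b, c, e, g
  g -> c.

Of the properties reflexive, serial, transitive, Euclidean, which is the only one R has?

transitive

Reflexive: no — a is not related to itself.
Serial: no — c has no R-successor.
Transitive: yes — every two-step R-path is closed by a direct edge.
Euclidean: no — a R c and a R e, but not c R e.
Only transitive holds.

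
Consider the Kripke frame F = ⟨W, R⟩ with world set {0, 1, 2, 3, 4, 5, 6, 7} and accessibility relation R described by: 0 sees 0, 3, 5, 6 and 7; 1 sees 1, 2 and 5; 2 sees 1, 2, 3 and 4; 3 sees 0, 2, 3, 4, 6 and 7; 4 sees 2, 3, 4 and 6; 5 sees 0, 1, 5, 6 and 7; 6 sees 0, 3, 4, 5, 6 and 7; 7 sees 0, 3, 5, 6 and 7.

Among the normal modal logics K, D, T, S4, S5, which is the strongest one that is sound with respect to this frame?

Serial (axiom D): yes — every world has a successor (e.g. 0 R 0).
Reflexive (axiom T): yes — every world is R-related to itself.
Transitive (axiom 4): no — 0 R 3 and 3 R 2, but not 0 R 2.
Euclidean (axiom 5): no — 0 R 3 and 0 R 5, but not 3 R 5.
So F validates K, D, T; S4 would additionally require R to be transitive. The strongest is T.

T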